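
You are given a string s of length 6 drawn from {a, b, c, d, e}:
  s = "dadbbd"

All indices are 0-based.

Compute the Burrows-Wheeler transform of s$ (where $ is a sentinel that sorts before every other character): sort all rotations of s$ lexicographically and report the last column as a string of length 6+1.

dddbb$a

rank  rotation last
    0  $dadbbd  d
    1  adbbd$d  d
    2  bbd$dad  d
    3  bd$dadb  b
    4  d$dadbb  b
    5  dadbbd$  $
    6  dbbd$da  a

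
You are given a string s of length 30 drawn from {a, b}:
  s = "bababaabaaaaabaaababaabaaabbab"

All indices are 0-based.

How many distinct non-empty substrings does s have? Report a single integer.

347

rank | idx | suffix
   0 |   8 | aaaaabaaababaabaaabbab
   1 |   9 | aaaabaaababaabaaabbab
   2 |  10 | aaabaaababaabaaabbab
   3 |  14 | aaababaabaaabbab
   4 |  23 | aaabbab
   5 |   5 | aabaaaaabaaababaabaaabbab
   6 |  11 | aabaaababaabaaabbab
   7 |  20 | aabaaabbab
   8 |  15 | aababaabaaabbab
   9 |  24 | aabbab
  10 |  28 | ab
  11 |   6 | abaaaaabaaababaabaaabbab
  12 |  12 | abaaababaabaaabbab
  13 |  21 | abaaabbab
  14 |   3 | abaabaaaaabaaababaabaaabbab
  15 |  18 | abaabaaabbab
  16 |   1 | ababaabaaaaabaaababaabaaabbab
  17 |  16 | ababaabaaabbab
  18 |  25 | abbab
  19 |  29 | b
  20 |   7 | baaaaabaaababaabaaabbab
  21 |  13 | baaababaabaaabbab
  22 |  22 | baaabbab
  23 |   4 | baabaaaaabaaababaabaaabbab
  24 |  19 | baabaaabbab
  25 |  27 | bab
  26 |   2 | babaabaaaaabaaababaabaaabbab
  27 |  17 | babaabaaabbab
  28 |   0 | bababaabaaaaabaaababaabaaabbab
  29 |  26 | bbab

SA = [8, 9, 10, 14, 23, 5, 11, 20, 15, 24, 28, 6, 12, 21, 3, 18, 1, 16, 25, 29, 7, 13, 22, 4, 19, 27, 2, 17, 0, 26]
rank  pair      lcp
   1  s[8:],s[9:]  4  'aaaa'
   2  s[9:],s[10:]  3  'aaa'
   3  s[10:],s[14:]  5  'aaaba'
   4  s[14:],s[23:]  4  'aaab'
   5  s[23:],s[5:]  2  'aa'
   6  s[5:],s[11:]  6  'aabaaa'
   7  s[11:],s[20:]  7  'aabaaab'
   8  s[20:],s[15:]  4  'aaba'
   9  s[15:],s[24:]  3  'aab'
  10  s[24:],s[28:]  1  'a'
  11  s[28:],s[6:]  2  'ab'
  12  s[6:],s[12:]  5  'abaaa'
  13  s[12:],s[21:]  6  'abaaab'
  14  s[21:],s[3:]  4  'abaa'
  15  s[3:],s[18:]  8  'abaabaaa'
  16  s[18:],s[1:]  3  'aba'
  17  s[1:],s[16:]  10  'ababaabaaa'
  18  s[16:],s[25:]  2  'ab'
  19  s[25:],s[29:]  0  ''
  20  s[29:],s[7:]  1  'b'
  21  s[7:],s[13:]  4  'baaa'
  22  s[13:],s[22:]  5  'baaab'
  23  s[22:],s[4:]  3  'baa'
  24  s[4:],s[19:]  7  'baabaaa'
  25  s[19:],s[27:]  2  'ba'
  26  s[27:],s[2:]  3  'bab'
  27  s[2:],s[17:]  9  'babaabaaa'
  28  s[17:],s[0:]  4  'baba'
  29  s[0:],s[26:]  1  'b'

n(n+1)/2 = 30·31/2 = 465
Σ LCP = 0 + 4 + 3 + 5 + 4 + 2 + 6 + 7 + 4 + 3 + 1 + 2 + 5 + 6 + 4 + 8 + 3 + 10 + 2 + 0 + 1 + 4 + 5 + 3 + 7 + 2 + 3 + 9 + 4 + 1 = 118
distinct = 465 − 118 = 347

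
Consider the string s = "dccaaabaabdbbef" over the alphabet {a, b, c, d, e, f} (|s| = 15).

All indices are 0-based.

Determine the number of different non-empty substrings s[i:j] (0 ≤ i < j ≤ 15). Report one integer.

107

rank→(start, suffix):
  0 → (3, 'aaabaabdbbef')
  1 → (4, 'aabaabdbbef')
  2 → (7, 'aabdbbef')
  3 → (5, 'abaabdbbef')
  4 → (8, 'abdbbef')
  5 → (6, 'baabdbbef')
  6 → (11, 'bbef')
  7 → (9, 'bdbbef')
  8 → (12, 'bef')
  9 → (2, 'caaabaabdbbef')
  10 → (1, 'ccaaabaabdbbef')
  11 → (10, 'dbbef')
  12 → (0, 'dccaaabaabdbbef')
  13 → (13, 'ef')
  14 → (14, 'f')

SA = [3, 4, 7, 5, 8, 6, 11, 9, 12, 2, 1, 10, 0, 13, 14]
rank  pair      lcp
   1  s[3:],s[4:]  2  'aa'
   2  s[4:],s[7:]  3  'aab'
   3  s[7:],s[5:]  1  'a'
   4  s[5:],s[8:]  2  'ab'
   5  s[8:],s[6:]  0  ''
   6  s[6:],s[11:]  1  'b'
   7  s[11:],s[9:]  1  'b'
   8  s[9:],s[12:]  1  'b'
   9  s[12:],s[2:]  0  ''
  10  s[2:],s[1:]  1  'c'
  11  s[1:],s[10:]  0  ''
  12  s[10:],s[0:]  1  'd'
  13  s[0:],s[13:]  0  ''
  14  s[13:],s[14:]  0  ''

n(n+1)/2 = 15·16/2 = 120
Σ LCP = 0 + 2 + 3 + 1 + 2 + 0 + 1 + 1 + 1 + 0 + 1 + 0 + 1 + 0 + 0 = 13
distinct = 120 − 13 = 107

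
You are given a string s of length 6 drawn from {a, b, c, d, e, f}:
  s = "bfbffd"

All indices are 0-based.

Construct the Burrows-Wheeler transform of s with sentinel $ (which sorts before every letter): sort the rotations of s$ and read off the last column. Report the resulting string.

d$ffbfb

rank  rotation last
    0  $bfbffd  d
    1  bfbffd$  $
    2  bffd$bf  f
    3  d$bfbff  f
    4  fbffd$b  b
    5  fd$bfbf  f
    6  ffd$bfb  b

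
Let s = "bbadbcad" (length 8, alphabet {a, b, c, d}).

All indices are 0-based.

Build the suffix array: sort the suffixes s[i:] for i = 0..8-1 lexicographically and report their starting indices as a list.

[6, 2, 1, 0, 4, 5, 7, 3]

rank→(start, suffix):
  0 → (6, 'ad')
  1 → (2, 'adbcad')
  2 → (1, 'badbcad')
  3 → (0, 'bbadbcad')
  4 → (4, 'bcad')
  5 → (5, 'cad')
  6 → (7, 'd')
  7 → (3, 'dbcad')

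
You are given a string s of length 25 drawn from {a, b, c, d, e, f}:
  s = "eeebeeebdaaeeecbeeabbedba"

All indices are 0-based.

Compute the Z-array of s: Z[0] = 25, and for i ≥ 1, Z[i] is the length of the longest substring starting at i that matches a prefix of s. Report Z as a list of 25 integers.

Z[0]=25
i=1: fresh scan; Z[1]=2 scan→box=[1,3)
i=2: min(r-i=1, Z[1]=2)=1; Z[2]=1
i=3: fresh scan; Z[3]=0
i=4: fresh scan; Z[4]=4 scan→box=[4,8)
i=5: min(r-i=3, Z[1]=2)=2; Z[5]=2
i=6: min(r-i=2, Z[2]=1)=1; Z[6]=1
i=7: min(r-i=1, Z[3]=0)=0; Z[7]=0
i=8: fresh scan; Z[8]=0
i=9: fresh scan; Z[9]=0
i=10: fresh scan; Z[10]=0
i=11: fresh scan; Z[11]=3 scan→box=[11,14)
i=12: min(r-i=2, Z[1]=2)=2; Z[12]=2
i=13: min(r-i=1, Z[2]=1)=1; Z[13]=1
i=14: fresh scan; Z[14]=0
i=15: fresh scan; Z[15]=0
i=16: fresh scan; Z[16]=2 scan→box=[16,18)
i=17: min(r-i=1, Z[1]=2)=1; Z[17]=1
i=18: fresh scan; Z[18]=0
i=19: fresh scan; Z[19]=0
i=20: fresh scan; Z[20]=0
i=21: fresh scan; Z[21]=1 scan→box=[21,22)
i=22: fresh scan; Z[22]=0
i=23: fresh scan; Z[23]=0
i=24: fresh scan; Z[24]=0

[25, 2, 1, 0, 4, 2, 1, 0, 0, 0, 0, 3, 2, 1, 0, 0, 2, 1, 0, 0, 0, 1, 0, 0, 0]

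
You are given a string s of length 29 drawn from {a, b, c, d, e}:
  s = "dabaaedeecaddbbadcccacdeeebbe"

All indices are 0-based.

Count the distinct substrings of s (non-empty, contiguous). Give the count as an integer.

402

sorted suffixes:
  #0 SA[0]=3  'aaedeecaddbbadcccacdeeebbe'
  #1 SA[1]=1  'abaaedeecaddbbadcccacdeeebbe'
  #2 SA[2]=20  'acdeeebbe'
  #3 SA[3]=15  'adcccacdeeebbe'
  #4 SA[4]=10  'addbbadcccacdeeebbe'
  #5 SA[5]=4  'aedeecaddbbadcccacdeeebbe'
  #6 SA[6]=2  'baaedeecaddbbadcccacdeeebbe'
  #7 SA[7]=14  'badcccacdeeebbe'
  #8 SA[8]=13  'bbadcccacdeeebbe'
  #9 SA[9]=26  'bbe'
  #10 SA[10]=27  'be'
  #11 SA[11]=19  'cacdeeebbe'
  #12 SA[12]=9  'caddbbadcccacdeeebbe'
  #13 SA[13]=18  'ccacdeeebbe'
  #14 SA[14]=17  'cccacdeeebbe'
  #15 SA[15]=21  'cdeeebbe'
  #16 SA[16]=0  'dabaaedeecaddbbadcccacdeeebbe'
  #17 SA[17]=12  'dbbadcccacdeeebbe'
  #18 SA[18]=16  'dcccacdeeebbe'
  #19 SA[19]=11  'ddbbadcccacdeeebbe'
  #20 SA[20]=6  'deecaddbbadcccacdeeebbe'
  #21 SA[21]=22  'deeebbe'
  #22 SA[22]=28  'e'
  #23 SA[23]=25  'ebbe'
  #24 SA[24]=8  'ecaddbbadcccacdeeebbe'
  #25 SA[25]=5  'edeecaddbbadcccacdeeebbe'
  #26 SA[26]=24  'eebbe'
  #27 SA[27]=7  'eecaddbbadcccacdeeebbe'
  #28 SA[28]=23  'eeebbe'

SA = [3, 1, 20, 15, 10, 4, 2, 14, 13, 26, 27, 19, 9, 18, 17, 21, 0, 12, 16, 11, 6, 22, 28, 25, 8, 5, 24, 7, 23]
rank  pair      lcp
   1  s[3:],s[1:]  1  'a'
   2  s[1:],s[20:]  1  'a'
   3  s[20:],s[15:]  1  'a'
   4  s[15:],s[10:]  2  'ad'
   5  s[10:],s[4:]  1  'a'
   6  s[4:],s[2:]  0  ''
   7  s[2:],s[14:]  2  'ba'
   8  s[14:],s[13:]  1  'b'
   9  s[13:],s[26:]  2  'bb'
  10  s[26:],s[27:]  1  'b'
  11  s[27:],s[19:]  0  ''
  12  s[19:],s[9:]  2  'ca'
  13  s[9:],s[18:]  1  'c'
  14  s[18:],s[17:]  2  'cc'
  15  s[17:],s[21:]  1  'c'
  16  s[21:],s[0:]  0  ''
  17  s[0:],s[12:]  1  'd'
  18  s[12:],s[16:]  1  'd'
  19  s[16:],s[11:]  1  'd'
  20  s[11:],s[6:]  1  'd'
  21  s[6:],s[22:]  3  'dee'
  22  s[22:],s[28:]  0  ''
  23  s[28:],s[25:]  1  'e'
  24  s[25:],s[8:]  1  'e'
  25  s[8:],s[5:]  1  'e'
  26  s[5:],s[24:]  1  'e'
  27  s[24:],s[7:]  2  'ee'
  28  s[7:],s[23:]  2  'ee'

n(n+1)/2 = 29·30/2 = 435
Σ LCP = 0 + 1 + 1 + 1 + 2 + 1 + 0 + 2 + 1 + 2 + 1 + 0 + 2 + 1 + 2 + 1 + 0 + 1 + 1 + 1 + 1 + 3 + 0 + 1 + 1 + 1 + 1 + 2 + 2 = 33
distinct = 435 − 33 = 402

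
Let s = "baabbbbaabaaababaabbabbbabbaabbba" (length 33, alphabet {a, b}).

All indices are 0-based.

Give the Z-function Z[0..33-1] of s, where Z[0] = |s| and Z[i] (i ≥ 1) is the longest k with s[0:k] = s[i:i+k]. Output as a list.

Z[0]=33
i=1: i≥r, start 0; Z[1]=0
i=2: i≥r, start 0; Z[2]=0
i=3: i≥r, start 0; Z[3]=1 scan→box=[3,4)
i=4: i≥r, start 0; Z[4]=1 scan→box=[4,5)
i=5: i≥r, start 0; Z[5]=1 scan→box=[5,6)
i=6: i≥r, start 0; Z[6]=4 scan→box=[6,10)
i=7: min(r-i=3, Z[1]=0)=0; Z[7]=0
i=8: min(r-i=2, Z[2]=0)=0; Z[8]=0
i=9: min(r-i=1, Z[3]=1)=1; Z[9]=3 scan→box=[9,12)
i=10: min(r-i=2, Z[1]=0)=0; Z[10]=0
i=11: min(r-i=1, Z[2]=0)=0; Z[11]=0
i=12: i≥r, start 0; Z[12]=0
i=13: i≥r, start 0; Z[13]=2 scan→box=[13,15)
i=14: min(r-i=1, Z[1]=0)=0; Z[14]=0
i=15: i≥r, start 0; Z[15]=5 scan→box=[15,20)
i=16: min(r-i=4, Z[1]=0)=0; Z[16]=0
i=17: min(r-i=3, Z[2]=0)=0; Z[17]=0
i=18: min(r-i=2, Z[3]=1)=1; Z[18]=1
i=19: min(r-i=1, Z[4]=1)=1; Z[19]=2 scan→box=[19,21)
i=20: min(r-i=1, Z[1]=0)=0; Z[20]=0
i=21: i≥r, start 0; Z[21]=1 scan→box=[21,22)
i=22: i≥r, start 0; Z[22]=1 scan→box=[22,23)
i=23: i≥r, start 0; Z[23]=2 scan→box=[23,25)
i=24: min(r-i=1, Z[1]=0)=0; Z[24]=0
i=25: i≥r, start 0; Z[25]=1 scan→box=[25,26)
i=26: i≥r, start 0; Z[26]=6 scan→box=[26,32)
i=27: min(r-i=5, Z[1]=0)=0; Z[27]=0
i=28: min(r-i=4, Z[2]=0)=0; Z[28]=0
i=29: min(r-i=3, Z[3]=1)=1; Z[29]=1
i=30: min(r-i=2, Z[4]=1)=1; Z[30]=1
i=31: min(r-i=1, Z[5]=1)=1; Z[31]=2 scan→box=[31,33)
i=32: min(r-i=1, Z[1]=0)=0; Z[32]=0

[33, 0, 0, 1, 1, 1, 4, 0, 0, 3, 0, 0, 0, 2, 0, 5, 0, 0, 1, 2, 0, 1, 1, 2, 0, 1, 6, 0, 0, 1, 1, 2, 0]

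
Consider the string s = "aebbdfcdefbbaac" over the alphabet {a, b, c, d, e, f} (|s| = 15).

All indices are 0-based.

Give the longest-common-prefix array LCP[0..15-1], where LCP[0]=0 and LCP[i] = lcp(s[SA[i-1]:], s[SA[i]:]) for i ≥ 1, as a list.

[0, 1, 1, 0, 1, 2, 1, 0, 1, 0, 1, 0, 1, 0, 1]

sorted suffixes:
  #0 SA[0]=12  'aac'
  #1 SA[1]=13  'ac'
  #2 SA[2]=0  'aebbdfcdefbbaac'
  #3 SA[3]=11  'baac'
  #4 SA[4]=10  'bbaac'
  #5 SA[5]=2  'bbdfcdefbbaac'
  #6 SA[6]=3  'bdfcdefbbaac'
  #7 SA[7]=14  'c'
  #8 SA[8]=6  'cdefbbaac'
  #9 SA[9]=7  'defbbaac'
  #10 SA[10]=4  'dfcdefbbaac'
  #11 SA[11]=1  'ebbdfcdefbbaac'
  #12 SA[12]=8  'efbbaac'
  #13 SA[13]=9  'fbbaac'
  #14 SA[14]=5  'fcdefbbaac'

SA = [12, 13, 0, 11, 10, 2, 3, 14, 6, 7, 4, 1, 8, 9, 5]
i: (SA[i-1],SA[i]) lcp shared
  1: (12,13) 1 'a'
  2: (13,0) 1 'a'
  3: (0,11) 0 ''
  4: (11,10) 1 'b'
  5: (10,2) 2 'bb'
  6: (2,3) 1 'b'
  7: (3,14) 0 ''
  8: (14,6) 1 'c'
  9: (6,7) 0 ''
  10: (7,4) 1 'd'
  11: (4,1) 0 ''
  12: (1,8) 1 'e'
  13: (8,9) 0 ''
  14: (9,5) 1 'f'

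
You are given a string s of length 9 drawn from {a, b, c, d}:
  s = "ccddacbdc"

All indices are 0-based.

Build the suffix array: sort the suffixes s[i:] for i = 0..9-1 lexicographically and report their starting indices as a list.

[4, 6, 8, 5, 0, 1, 3, 7, 2]

rank | idx | suffix
   0 |   4 | acbdc
   1 |   6 | bdc
   2 |   8 | c
   3 |   5 | cbdc
   4 |   0 | ccddacbdc
   5 |   1 | cddacbdc
   6 |   3 | dacbdc
   7 |   7 | dc
   8 |   2 | ddacbdc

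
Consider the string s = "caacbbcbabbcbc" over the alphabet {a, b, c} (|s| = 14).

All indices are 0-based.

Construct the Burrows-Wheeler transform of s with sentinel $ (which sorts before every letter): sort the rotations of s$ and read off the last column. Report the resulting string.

ccbaccacbbb$bab

rank  rotation         last
    0  $caacbbcbabbcbc  c
    1  aacbbcbabbcbc$c  c
    2  abbcbc$caacbbcb  b
    3  acbbcbabbcbc$ca  a
    4  babbcbc$caacbbc  c
    5  bbcbabbcbc$caac  c
    6  bbcbc$caacbbcba  a
    7  bc$caacbbcbabbc  c
    8  bcbabbcbc$caacb  b
    9  bcbc$caacbbcbab  b
   10  c$caacbbcbabbcb  b
   11  caacbbcbabbcbc$  $
   12  cbabbcbc$caacbb  b
   13  cbbcbabbcbc$caa  a
   14  cbc$caacbbcbabb  b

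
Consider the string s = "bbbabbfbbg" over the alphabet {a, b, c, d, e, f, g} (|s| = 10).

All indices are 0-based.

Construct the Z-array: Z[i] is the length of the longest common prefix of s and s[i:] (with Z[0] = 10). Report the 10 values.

[10, 2, 1, 0, 2, 1, 0, 2, 1, 0]

Z[0]=10
i=1: outside box; Z[1]=2 grow→box=[1,3)
i=2: min(r-i=1, Z[1]=2)=1; Z[2]=1
i=3: outside box; Z[3]=0
i=4: outside box; Z[4]=2 grow→box=[4,6)
i=5: min(r-i=1, Z[1]=2)=1; Z[5]=1
i=6: outside box; Z[6]=0
i=7: outside box; Z[7]=2 grow→box=[7,9)
i=8: min(r-i=1, Z[1]=2)=1; Z[8]=1
i=9: outside box; Z[9]=0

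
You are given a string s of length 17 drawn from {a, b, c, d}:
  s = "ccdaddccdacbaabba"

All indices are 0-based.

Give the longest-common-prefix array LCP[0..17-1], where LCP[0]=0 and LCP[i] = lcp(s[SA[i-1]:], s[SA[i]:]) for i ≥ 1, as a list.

sorted suffixes:
  #0 SA[0]=16  'a'
  #1 SA[1]=12  'aabba'
  #2 SA[2]=13  'abba'
  #3 SA[3]=9  'acbaabba'
  #4 SA[4]=3  'addccdacbaabba'
  #5 SA[5]=15  'ba'
  #6 SA[6]=11  'baabba'
  #7 SA[7]=14  'bba'
  #8 SA[8]=10  'cbaabba'
  #9 SA[9]=6  'ccdacbaabba'
  #10 SA[10]=0  'ccdaddccdacbaabba'
  #11 SA[11]=7  'cdacbaabba'
  #12 SA[12]=1  'cdaddccdacbaabba'
  #13 SA[13]=8  'dacbaabba'
  #14 SA[14]=2  'daddccdacbaabba'
  #15 SA[15]=5  'dccdacbaabba'
  #16 SA[16]=4  'ddccdacbaabba'

SA = [16, 12, 13, 9, 3, 15, 11, 14, 10, 6, 0, 7, 1, 8, 2, 5, 4]
rank  pair      lcp
   1  s[16:],s[12:]  1  'a'
   2  s[12:],s[13:]  1  'a'
   3  s[13:],s[9:]  1  'a'
   4  s[9:],s[3:]  1  'a'
   5  s[3:],s[15:]  0  ''
   6  s[15:],s[11:]  2  'ba'
   7  s[11:],s[14:]  1  'b'
   8  s[14:],s[10:]  0  ''
   9  s[10:],s[6:]  1  'c'
  10  s[6:],s[0:]  4  'ccda'
  11  s[0:],s[7:]  1  'c'
  12  s[7:],s[1:]  3  'cda'
  13  s[1:],s[8:]  0  ''
  14  s[8:],s[2:]  2  'da'
  15  s[2:],s[5:]  1  'd'
  16  s[5:],s[4:]  1  'd'

[0, 1, 1, 1, 1, 0, 2, 1, 0, 1, 4, 1, 3, 0, 2, 1, 1]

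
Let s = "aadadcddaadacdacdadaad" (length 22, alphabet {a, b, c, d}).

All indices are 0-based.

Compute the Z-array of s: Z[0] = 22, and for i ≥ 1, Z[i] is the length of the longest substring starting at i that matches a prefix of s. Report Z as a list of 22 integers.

[22, 1, 0, 1, 0, 0, 0, 0, 4, 1, 0, 1, 0, 0, 1, 0, 0, 1, 0, 3, 1, 0]

Z[0]=22
i=1: outside box; Z[1]=1 scan→box=[1,2)
i=2: outside box; Z[2]=0
i=3: outside box; Z[3]=1 scan→box=[3,4)
i=4: outside box; Z[4]=0
i=5: outside box; Z[5]=0
i=6: outside box; Z[6]=0
i=7: outside box; Z[7]=0
i=8: outside box; Z[8]=4 scan→box=[8,12)
i=9: min(r-i=3, Z[1]=1)=1; Z[9]=1
i=10: min(r-i=2, Z[2]=0)=0; Z[10]=0
i=11: min(r-i=1, Z[3]=1)=1; Z[11]=1
i=12: outside box; Z[12]=0
i=13: outside box; Z[13]=0
i=14: outside box; Z[14]=1 scan→box=[14,15)
i=15: outside box; Z[15]=0
i=16: outside box; Z[16]=0
i=17: outside box; Z[17]=1 scan→box=[17,18)
i=18: outside box; Z[18]=0
i=19: outside box; Z[19]=3 scan→box=[19,22)
i=20: min(r-i=2, Z[1]=1)=1; Z[20]=1
i=21: min(r-i=1, Z[2]=0)=0; Z[21]=0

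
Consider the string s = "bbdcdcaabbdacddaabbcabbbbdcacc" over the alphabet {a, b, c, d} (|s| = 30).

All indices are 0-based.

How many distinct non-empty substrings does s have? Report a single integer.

412

sorted suffixes:
  #0 SA[0]=15  'aabbcabbbbdcacc'
  #1 SA[1]=6  'aabbdacddaabbcabbbbdcacc'
  #2 SA[2]=20  'abbbbdcacc'
  #3 SA[3]=16  'abbcabbbbdcacc'
  #4 SA[4]=7  'abbdacddaabbcabbbbdcacc'
  #5 SA[5]=27  'acc'
  #6 SA[6]=11  'acddaabbcabbbbdcacc'
  #7 SA[7]=21  'bbbbdcacc'
  #8 SA[8]=22  'bbbdcacc'
  #9 SA[9]=17  'bbcabbbbdcacc'
  #10 SA[10]=8  'bbdacddaabbcabbbbdcacc'
  #11 SA[11]=23  'bbdcacc'
  #12 SA[12]=0  'bbdcdcaabbdacddaabbcabbbbdcacc'
  #13 SA[13]=18  'bcabbbbdcacc'
  #14 SA[14]=9  'bdacddaabbcabbbbdcacc'
  #15 SA[15]=24  'bdcacc'
  #16 SA[16]=1  'bdcdcaabbdacddaabbcabbbbdcacc'
  #17 SA[17]=29  'c'
  #18 SA[18]=5  'caabbdacddaabbcabbbbdcacc'
  #19 SA[19]=19  'cabbbbdcacc'
  #20 SA[20]=26  'cacc'
  #21 SA[21]=28  'cc'
  #22 SA[22]=3  'cdcaabbdacddaabbcabbbbdcacc'
  #23 SA[23]=12  'cddaabbcabbbbdcacc'
  #24 SA[24]=14  'daabbcabbbbdcacc'
  #25 SA[25]=10  'dacddaabbcabbbbdcacc'
  #26 SA[26]=4  'dcaabbdacddaabbcabbbbdcacc'
  #27 SA[27]=25  'dcacc'
  #28 SA[28]=2  'dcdcaabbdacddaabbcabbbbdcacc'
  #29 SA[29]=13  'ddaabbcabbbbdcacc'

SA = [15, 6, 20, 16, 7, 27, 11, 21, 22, 17, 8, 23, 0, 18, 9, 24, 1, 29, 5, 19, 26, 28, 3, 12, 14, 10, 4, 25, 2, 13]
rank  pair      lcp
   1  s[15:],s[6:]  4  'aabb'
   2  s[6:],s[20:]  1  'a'
   3  s[20:],s[16:]  3  'abb'
   4  s[16:],s[7:]  3  'abb'
   5  s[7:],s[27:]  1  'a'
   6  s[27:],s[11:]  2  'ac'
   7  s[11:],s[21:]  0  ''
   8  s[21:],s[22:]  3  'bbb'
   9  s[22:],s[17:]  2  'bb'
  10  s[17:],s[8:]  2  'bb'
  11  s[8:],s[23:]  3  'bbd'
  12  s[23:],s[0:]  4  'bbdc'
  13  s[0:],s[18:]  1  'b'
  14  s[18:],s[9:]  1  'b'
  15  s[9:],s[24:]  2  'bd'
  16  s[24:],s[1:]  3  'bdc'
  17  s[1:],s[29:]  0  ''
  18  s[29:],s[5:]  1  'c'
  19  s[5:],s[19:]  2  'ca'
  20  s[19:],s[26:]  2  'ca'
  21  s[26:],s[28:]  1  'c'
  22  s[28:],s[3:]  1  'c'
  23  s[3:],s[12:]  2  'cd'
  24  s[12:],s[14:]  0  ''
  25  s[14:],s[10:]  2  'da'
  26  s[10:],s[4:]  1  'd'
  27  s[4:],s[25:]  3  'dca'
  28  s[25:],s[2:]  2  'dc'
  29  s[2:],s[13:]  1  'd'

n(n+1)/2 = 30·31/2 = 465
Σ LCP = 0 + 4 + 1 + 3 + 3 + 1 + 2 + 0 + 3 + 2 + 2 + 3 + 4 + 1 + 1 + 2 + 3 + 0 + 1 + 2 + 2 + 1 + 1 + 2 + 0 + 2 + 1 + 3 + 2 + 1 = 53
distinct = 465 − 53 = 412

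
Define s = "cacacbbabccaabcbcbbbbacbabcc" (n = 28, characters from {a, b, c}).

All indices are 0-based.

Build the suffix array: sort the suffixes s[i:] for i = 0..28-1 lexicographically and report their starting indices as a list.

sorted suffixes:
  #0 SA[0]=11  'aabcbcbbbbacbabcc'
  #1 SA[1]=12  'abcbcbbbbacbabcc'
  #2 SA[2]=24  'abcc'
  #3 SA[3]=7  'abccaabcbcbbbbacbabcc'
  #4 SA[4]=1  'acacbbabccaabcbcbbbbacbabcc'
  #5 SA[5]=21  'acbabcc'
  #6 SA[6]=3  'acbbabccaabcbcbbbbacbabcc'
  #7 SA[7]=23  'babcc'
  #8 SA[8]=6  'babccaabcbcbbbbacbabcc'
  #9 SA[9]=20  'bacbabcc'
  #10 SA[10]=5  'bbabccaabcbcbbbbacbabcc'
  #11 SA[11]=19  'bbacbabcc'
  #12 SA[12]=18  'bbbacbabcc'
  #13 SA[13]=17  'bbbbacbabcc'
  #14 SA[14]=15  'bcbbbbacbabcc'
  #15 SA[15]=13  'bcbcbbbbacbabcc'
  #16 SA[16]=25  'bcc'
  #17 SA[17]=8  'bccaabcbcbbbbacbabcc'
  #18 SA[18]=27  'c'
  #19 SA[19]=10  'caabcbcbbbbacbabcc'
  #20 SA[20]=0  'cacacbbabccaabcbcbbbbacbabcc'
  #21 SA[21]=2  'cacbbabccaabcbcbbbbacbabcc'
  #22 SA[22]=22  'cbabcc'
  #23 SA[23]=4  'cbbabccaabcbcbbbbacbabcc'
  #24 SA[24]=16  'cbbbbacbabcc'
  #25 SA[25]=14  'cbcbbbbacbabcc'
  #26 SA[26]=26  'cc'
  #27 SA[27]=9  'ccaabcbcbbbbacbabcc'

[11, 12, 24, 7, 1, 21, 3, 23, 6, 20, 5, 19, 18, 17, 15, 13, 25, 8, 27, 10, 0, 2, 22, 4, 16, 14, 26, 9]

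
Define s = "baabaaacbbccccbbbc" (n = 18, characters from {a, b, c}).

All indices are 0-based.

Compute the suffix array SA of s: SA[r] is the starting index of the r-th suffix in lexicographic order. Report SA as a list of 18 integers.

rank→(start, suffix):
  0 → (4, 'aaacbbccccbbbc')
  1 → (1, 'aabaaacbbccccbbbc')
  2 → (5, 'aacbbccccbbbc')
  3 → (2, 'abaaacbbccccbbbc')
  4 → (6, 'acbbccccbbbc')
  5 → (3, 'baaacbbccccbbbc')
  6 → (0, 'baabaaacbbccccbbbc')
  7 → (14, 'bbbc')
  8 → (15, 'bbc')
  9 → (8, 'bbccccbbbc')
  10 → (16, 'bc')
  11 → (9, 'bccccbbbc')
  12 → (17, 'c')
  13 → (13, 'cbbbc')
  14 → (7, 'cbbccccbbbc')
  15 → (12, 'ccbbbc')
  16 → (11, 'cccbbbc')
  17 → (10, 'ccccbbbc')

[4, 1, 5, 2, 6, 3, 0, 14, 15, 8, 16, 9, 17, 13, 7, 12, 11, 10]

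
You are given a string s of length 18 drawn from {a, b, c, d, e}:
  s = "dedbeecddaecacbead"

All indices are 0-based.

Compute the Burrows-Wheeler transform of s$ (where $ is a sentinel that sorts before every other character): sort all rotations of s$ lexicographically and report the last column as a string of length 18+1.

dcedcdeaeadec$baedb

rank  rotation             last
    0  $dedbeecddaecacbead  d
    1  acbead$dedbeecddaec  c
    2  ad$dedbeecddaecacbe  e
    3  aecacbead$dedbeecdd  d
    4  bead$dedbeecddaecac  c
    5  beecddaecacbead$ded  d
    6  cacbead$dedbeecddae  e
    7  cbead$dedbeecddaeca  a
    8  cddaecacbead$dedbee  e
    9  d$dedbeecddaecacbea  a
   10  daecacbead$dedbeecd  d
   11  dbeecddaecacbead$de  e
   12  ddaecacbead$dedbeec  c
   13  dedbeecddaecacbead$  $
   14  ead$dedbeecddaecacb  b
   15  ecacbead$dedbeecdda  a
   16  ecddaecacbead$dedbe  e
   17  edbeecddaecacbead$d  d
   18  eecddaecacbead$dedb  b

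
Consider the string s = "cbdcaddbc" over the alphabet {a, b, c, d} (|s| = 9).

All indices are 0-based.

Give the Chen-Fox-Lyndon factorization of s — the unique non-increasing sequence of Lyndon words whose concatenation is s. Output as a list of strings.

["c", "bdc", "addbc"]

emit factor 1: 'c' (i=0, period=1)
emit factor 2: 'bdc' (i=1, period=3)
emit factor 3: 'addbc' (i=4, period=5)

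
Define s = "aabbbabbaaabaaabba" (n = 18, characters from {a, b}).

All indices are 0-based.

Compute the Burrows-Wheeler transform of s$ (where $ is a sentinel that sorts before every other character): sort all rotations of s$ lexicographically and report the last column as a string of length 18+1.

rank  rotation             last
    0  $aabbbabbaaabaaabba  a
    1  a$aabbbabbaaabaaabb  b
    2  aaabaaabba$aabbbabb  b
    3  aaabba$aabbbabbaaab  b
    4  aabaaabba$aabbbabba  a
    5  aabba$aabbbabbaaaba  a
    6  aabbbabbaaabaaabba$  $
    7  abaaabba$aabbbabbaa  a
    8  abba$aabbbabbaaabaa  a
    9  abbaaabaaabba$aabbb  b
   10  abbbabbaaabaaabba$a  a
   11  ba$aabbbabbaaabaaab  b
   12  baaabaaabba$aabbbab  b
   13  baaabba$aabbbabbaaa  a
   14  babbaaabaaabba$aabb  b
   15  bba$aabbbabbaaabaaa  a
   16  bbaaabaaabba$aabbba  a
   17  bbabbaaabaaabba$aab  b
   18  bbbabbaaabaaabba$aa  a

abbbaa$aababbabaaba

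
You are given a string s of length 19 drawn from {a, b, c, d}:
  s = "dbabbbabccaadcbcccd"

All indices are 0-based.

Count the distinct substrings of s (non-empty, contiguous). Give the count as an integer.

sorted suffixes:
  #0 SA[0]=10  'aadcbcccd'
  #1 SA[1]=2  'abbbabccaadcbcccd'
  #2 SA[2]=6  'abccaadcbcccd'
  #3 SA[3]=11  'adcbcccd'
  #4 SA[4]=1  'babbbabccaadcbcccd'
  #5 SA[5]=5  'babccaadcbcccd'
  #6 SA[6]=4  'bbabccaadcbcccd'
  #7 SA[7]=3  'bbbabccaadcbcccd'
  #8 SA[8]=7  'bccaadcbcccd'
  #9 SA[9]=14  'bcccd'
  #10 SA[10]=9  'caadcbcccd'
  #11 SA[11]=13  'cbcccd'
  #12 SA[12]=8  'ccaadcbcccd'
  #13 SA[13]=15  'cccd'
  #14 SA[14]=16  'ccd'
  #15 SA[15]=17  'cd'
  #16 SA[16]=18  'd'
  #17 SA[17]=0  'dbabbbabccaadcbcccd'
  #18 SA[18]=12  'dcbcccd'

SA = [10, 2, 6, 11, 1, 5, 4, 3, 7, 14, 9, 13, 8, 15, 16, 17, 18, 0, 12]
i: (SA[i-1],SA[i]) lcp shared
  1: (10,2) 1 'a'
  2: (2,6) 2 'ab'
  3: (6,11) 1 'a'
  4: (11,1) 0 ''
  5: (1,5) 3 'bab'
  6: (5,4) 1 'b'
  7: (4,3) 2 'bb'
  8: (3,7) 1 'b'
  9: (7,14) 3 'bcc'
  10: (14,9) 0 ''
  11: (9,13) 1 'c'
  12: (13,8) 1 'c'
  13: (8,15) 2 'cc'
  14: (15,16) 2 'cc'
  15: (16,17) 1 'c'
  16: (17,18) 0 ''
  17: (18,0) 1 'd'
  18: (0,12) 1 'd'

n(n+1)/2 = 19·20/2 = 190
Σ LCP = 0 + 1 + 2 + 1 + 0 + 3 + 1 + 2 + 1 + 3 + 0 + 1 + 1 + 2 + 2 + 1 + 0 + 1 + 1 = 23
distinct = 190 − 23 = 167

167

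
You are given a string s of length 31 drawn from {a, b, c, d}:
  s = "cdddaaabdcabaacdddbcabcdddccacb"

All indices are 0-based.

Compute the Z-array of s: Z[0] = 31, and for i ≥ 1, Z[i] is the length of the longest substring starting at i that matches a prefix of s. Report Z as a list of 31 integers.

Z[0]=31
i=1: i≥r, start 0; Z[1]=0
i=2: i≥r, start 0; Z[2]=0
i=3: i≥r, start 0; Z[3]=0
i=4: i≥r, start 0; Z[4]=0
i=5: i≥r, start 0; Z[5]=0
i=6: i≥r, start 0; Z[6]=0
i=7: i≥r, start 0; Z[7]=0
i=8: i≥r, start 0; Z[8]=0
i=9: i≥r, start 0; Z[9]=1 extend→box=[9,10)
i=10: i≥r, start 0; Z[10]=0
i=11: i≥r, start 0; Z[11]=0
i=12: i≥r, start 0; Z[12]=0
i=13: i≥r, start 0; Z[13]=0
i=14: i≥r, start 0; Z[14]=4 extend→box=[14,18)
i=15: min(r-i=3, Z[1]=0)=0; Z[15]=0
i=16: min(r-i=2, Z[2]=0)=0; Z[16]=0
i=17: min(r-i=1, Z[3]=0)=0; Z[17]=0
i=18: i≥r, start 0; Z[18]=0
i=19: i≥r, start 0; Z[19]=1 extend→box=[19,20)
i=20: i≥r, start 0; Z[20]=0
i=21: i≥r, start 0; Z[21]=0
i=22: i≥r, start 0; Z[22]=4 extend→box=[22,26)
i=23: min(r-i=3, Z[1]=0)=0; Z[23]=0
i=24: min(r-i=2, Z[2]=0)=0; Z[24]=0
i=25: min(r-i=1, Z[3]=0)=0; Z[25]=0
i=26: i≥r, start 0; Z[26]=1 extend→box=[26,27)
i=27: i≥r, start 0; Z[27]=1 extend→box=[27,28)
i=28: i≥r, start 0; Z[28]=0
i=29: i≥r, start 0; Z[29]=1 extend→box=[29,30)
i=30: i≥r, start 0; Z[30]=0

[31, 0, 0, 0, 0, 0, 0, 0, 0, 1, 0, 0, 0, 0, 4, 0, 0, 0, 0, 1, 0, 0, 4, 0, 0, 0, 1, 1, 0, 1, 0]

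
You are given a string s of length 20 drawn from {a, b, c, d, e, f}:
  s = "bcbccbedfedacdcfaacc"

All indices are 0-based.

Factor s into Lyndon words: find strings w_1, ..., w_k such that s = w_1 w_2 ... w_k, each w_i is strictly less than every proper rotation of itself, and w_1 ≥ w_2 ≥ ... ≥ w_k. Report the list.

["bcbccbedfed", "acdcf", "aacc"]

emit factor 1: 'bcbccbedfed' (i=0, period=11)
emit factor 2: 'acdcf' (i=11, period=5)
emit factor 3: 'aacc' (i=16, period=4)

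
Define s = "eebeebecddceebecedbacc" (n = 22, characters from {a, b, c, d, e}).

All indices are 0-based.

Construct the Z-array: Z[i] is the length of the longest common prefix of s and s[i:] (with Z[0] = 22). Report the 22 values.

Z[0]=22
i=1: outside box; Z[1]=1 grow→box=[1,2)
i=2: outside box; Z[2]=0
i=3: outside box; Z[3]=4 grow→box=[3,7)
i=4: min(r-i=3, Z[1]=1)=1; Z[4]=1
i=5: min(r-i=2, Z[2]=0)=0; Z[5]=0
i=6: min(r-i=1, Z[3]=4)=1; Z[6]=1
i=7: outside box; Z[7]=0
i=8: outside box; Z[8]=0
i=9: outside box; Z[9]=0
i=10: outside box; Z[10]=0
i=11: outside box; Z[11]=4 grow→box=[11,15)
i=12: min(r-i=3, Z[1]=1)=1; Z[12]=1
i=13: min(r-i=2, Z[2]=0)=0; Z[13]=0
i=14: min(r-i=1, Z[3]=4)=1; Z[14]=1
i=15: outside box; Z[15]=0
i=16: outside box; Z[16]=1 grow→box=[16,17)
i=17: outside box; Z[17]=0
i=18: outside box; Z[18]=0
i=19: outside box; Z[19]=0
i=20: outside box; Z[20]=0
i=21: outside box; Z[21]=0

[22, 1, 0, 4, 1, 0, 1, 0, 0, 0, 0, 4, 1, 0, 1, 0, 1, 0, 0, 0, 0, 0]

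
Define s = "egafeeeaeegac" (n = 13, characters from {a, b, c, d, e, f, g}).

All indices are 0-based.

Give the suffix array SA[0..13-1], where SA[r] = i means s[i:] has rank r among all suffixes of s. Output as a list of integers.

rank→(start, suffix):
  0 → (11, 'ac')
  1 → (7, 'aeegac')
  2 → (2, 'afeeeaeegac')
  3 → (12, 'c')
  4 → (6, 'eaeegac')
  5 → (5, 'eeaeegac')
  6 → (4, 'eeeaeegac')
  7 → (8, 'eegac')
  8 → (9, 'egac')
  9 → (0, 'egafeeeaeegac')
  10 → (3, 'feeeaeegac')
  11 → (10, 'gac')
  12 → (1, 'gafeeeaeegac')

[11, 7, 2, 12, 6, 5, 4, 8, 9, 0, 3, 10, 1]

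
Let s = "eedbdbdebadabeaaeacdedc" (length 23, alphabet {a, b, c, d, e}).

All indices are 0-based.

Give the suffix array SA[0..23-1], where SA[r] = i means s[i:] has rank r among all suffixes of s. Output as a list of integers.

sorted suffixes:
  #0 SA[0]=14  'aaeacdedc'
  #1 SA[1]=11  'abeaaeacdedc'
  #2 SA[2]=17  'acdedc'
  #3 SA[3]=9  'adabeaaeacdedc'
  #4 SA[4]=15  'aeacdedc'
  #5 SA[5]=8  'badabeaaeacdedc'
  #6 SA[6]=3  'bdbdebadabeaaeacdedc'
  #7 SA[7]=5  'bdebadabeaaeacdedc'
  #8 SA[8]=12  'beaaeacdedc'
  #9 SA[9]=22  'c'
  #10 SA[10]=18  'cdedc'
  #11 SA[11]=10  'dabeaaeacdedc'
  #12 SA[12]=2  'dbdbdebadabeaaeacdedc'
  #13 SA[13]=4  'dbdebadabeaaeacdedc'
  #14 SA[14]=21  'dc'
  #15 SA[15]=6  'debadabeaaeacdedc'
  #16 SA[16]=19  'dedc'
  #17 SA[17]=13  'eaaeacdedc'
  #18 SA[18]=16  'eacdedc'
  #19 SA[19]=7  'ebadabeaaeacdedc'
  #20 SA[20]=1  'edbdbdebadabeaaeacdedc'
  #21 SA[21]=20  'edc'
  #22 SA[22]=0  'eedbdbdebadabeaaeacdedc'

[14, 11, 17, 9, 15, 8, 3, 5, 12, 22, 18, 10, 2, 4, 21, 6, 19, 13, 16, 7, 1, 20, 0]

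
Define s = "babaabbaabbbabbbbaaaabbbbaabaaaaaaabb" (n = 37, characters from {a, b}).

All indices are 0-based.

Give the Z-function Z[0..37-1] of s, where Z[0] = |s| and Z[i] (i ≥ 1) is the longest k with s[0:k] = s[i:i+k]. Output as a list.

Z[0]=37
i=1: outside box; Z[1]=0
i=2: outside box; Z[2]=2 extend→box=[2,4)
i=3: min(r-i=1, Z[1]=0)=0; Z[3]=0
i=4: outside box; Z[4]=0
i=5: outside box; Z[5]=1 extend→box=[5,6)
i=6: outside box; Z[6]=2 extend→box=[6,8)
i=7: min(r-i=1, Z[1]=0)=0; Z[7]=0
i=8: outside box; Z[8]=0
i=9: outside box; Z[9]=1 extend→box=[9,10)
i=10: outside box; Z[10]=1 extend→box=[10,11)
i=11: outside box; Z[11]=3 extend→box=[11,14)
i=12: min(r-i=2, Z[1]=0)=0; Z[12]=0
i=13: min(r-i=1, Z[2]=2)=1; Z[13]=1
i=14: outside box; Z[14]=1 extend→box=[14,15)
i=15: outside box; Z[15]=1 extend→box=[15,16)
i=16: outside box; Z[16]=2 extend→box=[16,18)
i=17: min(r-i=1, Z[1]=0)=0; Z[17]=0
i=18: outside box; Z[18]=0
i=19: outside box; Z[19]=0
i=20: outside box; Z[20]=0
i=21: outside box; Z[21]=1 extend→box=[21,22)
i=22: outside box; Z[22]=1 extend→box=[22,23)
i=23: outside box; Z[23]=1 extend→box=[23,24)
i=24: outside box; Z[24]=2 extend→box=[24,26)
i=25: min(r-i=1, Z[1]=0)=0; Z[25]=0
i=26: outside box; Z[26]=0
i=27: outside box; Z[27]=2 extend→box=[27,29)
i=28: min(r-i=1, Z[1]=0)=0; Z[28]=0
i=29: outside box; Z[29]=0
i=30: outside box; Z[30]=0
i=31: outside box; Z[31]=0
i=32: outside box; Z[32]=0
i=33: outside box; Z[33]=0
i=34: outside box; Z[34]=0
i=35: outside box; Z[35]=1 extend→box=[35,36)
i=36: outside box; Z[36]=1 extend→box=[36,37)

[37, 0, 2, 0, 0, 1, 2, 0, 0, 1, 1, 3, 0, 1, 1, 1, 2, 0, 0, 0, 0, 1, 1, 1, 2, 0, 0, 2, 0, 0, 0, 0, 0, 0, 0, 1, 1]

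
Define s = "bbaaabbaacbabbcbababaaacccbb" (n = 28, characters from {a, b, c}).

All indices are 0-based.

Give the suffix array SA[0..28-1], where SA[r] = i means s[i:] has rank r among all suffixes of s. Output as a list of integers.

[2, 20, 3, 7, 21, 18, 16, 4, 11, 8, 22, 27, 1, 19, 6, 17, 15, 10, 26, 0, 5, 12, 13, 14, 9, 25, 24, 23]

rank→(start, suffix):
  0 → (2, 'aaabbaacbabbcbababaaacccbb')
  1 → (20, 'aaacccbb')
  2 → (3, 'aabbaacbabbcbababaaacccbb')
  3 → (7, 'aacbabbcbababaaacccbb')
  4 → (21, 'aacccbb')
  5 → (18, 'abaaacccbb')
  6 → (16, 'ababaaacccbb')
  7 → (4, 'abbaacbabbcbababaaacccbb')
  8 → (11, 'abbcbababaaacccbb')
  9 → (8, 'acbabbcbababaaacccbb')
  10 → (22, 'acccbb')
  11 → (27, 'b')
  12 → (1, 'baaabbaacbabbcbababaaacccbb')
  13 → (19, 'baaacccbb')
  14 → (6, 'baacbabbcbababaaacccbb')
  15 → (17, 'babaaacccbb')
  16 → (15, 'bababaaacccbb')
  17 → (10, 'babbcbababaaacccbb')
  18 → (26, 'bb')
  19 → (0, 'bbaaabbaacbabbcbababaaacccbb')
  20 → (5, 'bbaacbabbcbababaaacccbb')
  21 → (12, 'bbcbababaaacccbb')
  22 → (13, 'bcbababaaacccbb')
  23 → (14, 'cbababaaacccbb')
  24 → (9, 'cbabbcbababaaacccbb')
  25 → (25, 'cbb')
  26 → (24, 'ccbb')
  27 → (23, 'cccbb')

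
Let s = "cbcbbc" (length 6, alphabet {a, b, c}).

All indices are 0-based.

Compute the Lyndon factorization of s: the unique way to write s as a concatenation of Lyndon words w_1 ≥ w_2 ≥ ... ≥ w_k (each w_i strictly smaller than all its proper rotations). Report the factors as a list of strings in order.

emit factor 1: 'c' (i=0, period=1)
emit factor 2: 'bc' (i=1, period=2)
emit factor 3: 'bbc' (i=3, period=3)

["c", "bc", "bbc"]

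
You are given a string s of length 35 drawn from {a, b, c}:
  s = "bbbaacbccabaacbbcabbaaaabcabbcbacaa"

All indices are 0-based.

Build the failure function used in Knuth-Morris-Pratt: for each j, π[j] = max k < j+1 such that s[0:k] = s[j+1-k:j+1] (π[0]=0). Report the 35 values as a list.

π[0] = 0
j=1 s[j]='b': π[1]=1 (border 'b')
j=2 s[j]='b': π[2]=2 (border 'bb')
j=3 s[j]='a': k: 2→1→0; π[3]=0 (border '')
j=4 s[j]='a': π[4]=0 (border '')
j=5 s[j]='c': π[5]=0 (border '')
j=6 s[j]='b': π[6]=1 (border 'b')
j=7 s[j]='c': k: 1→0; π[7]=0 (border '')
j=8 s[j]='c': π[8]=0 (border '')
j=9 s[j]='a': π[9]=0 (border '')
j=10 s[j]='b': π[10]=1 (border 'b')
j=11 s[j]='a': k: 1→0; π[11]=0 (border '')
j=12 s[j]='a': π[12]=0 (border '')
j=13 s[j]='c': π[13]=0 (border '')
j=14 s[j]='b': π[14]=1 (border 'b')
j=15 s[j]='b': π[15]=2 (border 'bb')
j=16 s[j]='c': k: 2→1→0; π[16]=0 (border '')
j=17 s[j]='a': π[17]=0 (border '')
j=18 s[j]='b': π[18]=1 (border 'b')
j=19 s[j]='b': π[19]=2 (border 'bb')
j=20 s[j]='a': k: 2→1→0; π[20]=0 (border '')
j=21 s[j]='a': π[21]=0 (border '')
j=22 s[j]='a': π[22]=0 (border '')
j=23 s[j]='a': π[23]=0 (border '')
j=24 s[j]='b': π[24]=1 (border 'b')
j=25 s[j]='c': k: 1→0; π[25]=0 (border '')
j=26 s[j]='a': π[26]=0 (border '')
j=27 s[j]='b': π[27]=1 (border 'b')
j=28 s[j]='b': π[28]=2 (border 'bb')
j=29 s[j]='c': k: 2→1→0; π[29]=0 (border '')
j=30 s[j]='b': π[30]=1 (border 'b')
j=31 s[j]='a': k: 1→0; π[31]=0 (border '')
j=32 s[j]='c': π[32]=0 (border '')
j=33 s[j]='a': π[33]=0 (border '')
j=34 s[j]='a': π[34]=0 (border '')

[0, 1, 2, 0, 0, 0, 1, 0, 0, 0, 1, 0, 0, 0, 1, 2, 0, 0, 1, 2, 0, 0, 0, 0, 1, 0, 0, 1, 2, 0, 1, 0, 0, 0, 0]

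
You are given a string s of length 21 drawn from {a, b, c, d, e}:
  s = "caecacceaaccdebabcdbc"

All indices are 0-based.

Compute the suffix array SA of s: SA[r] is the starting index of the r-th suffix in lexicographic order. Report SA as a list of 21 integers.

rank→(start, suffix):
  0 → (8, 'aaccdebabcdbc')
  1 → (15, 'abcdbc')
  2 → (9, 'accdebabcdbc')
  3 → (4, 'acceaaccdebabcdbc')
  4 → (1, 'aecacceaaccdebabcdbc')
  5 → (14, 'babcdbc')
  6 → (19, 'bc')
  7 → (16, 'bcdbc')
  8 → (20, 'c')
  9 → (3, 'cacceaaccdebabcdbc')
  10 → (0, 'caecacceaaccdebabcdbc')
  11 → (10, 'ccdebabcdbc')
  12 → (5, 'cceaaccdebabcdbc')
  13 → (17, 'cdbc')
  14 → (11, 'cdebabcdbc')
  15 → (6, 'ceaaccdebabcdbc')
  16 → (18, 'dbc')
  17 → (12, 'debabcdbc')
  18 → (7, 'eaaccdebabcdbc')
  19 → (13, 'ebabcdbc')
  20 → (2, 'ecacceaaccdebabcdbc')

[8, 15, 9, 4, 1, 14, 19, 16, 20, 3, 0, 10, 5, 17, 11, 6, 18, 12, 7, 13, 2]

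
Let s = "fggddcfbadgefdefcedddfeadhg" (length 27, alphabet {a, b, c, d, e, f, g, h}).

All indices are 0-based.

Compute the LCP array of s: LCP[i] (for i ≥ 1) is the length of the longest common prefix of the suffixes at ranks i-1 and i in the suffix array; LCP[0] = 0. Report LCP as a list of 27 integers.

[0, 2, 0, 0, 1, 0, 1, 2, 2, 1, 1, 1, 1, 0, 1, 1, 2, 0, 1, 1, 1, 1, 0, 1, 1, 1, 0]

rank→(start, suffix):
  0 → (8, 'adgefdefcedddfeadhg')
  1 → (23, 'adhg')
  2 → (7, 'badgefdefcedddfeadhg')
  3 → (16, 'cedddfeadhg')
  4 → (5, 'cfbadgefdefcedddfeadhg')
  5 → (4, 'dcfbadgefdefcedddfeadhg')
  6 → (3, 'ddcfbadgefdefcedddfeadhg')
  7 → (18, 'dddfeadhg')
  8 → (19, 'ddfeadhg')
  9 → (13, 'defcedddfeadhg')
  10 → (20, 'dfeadhg')
  11 → (9, 'dgefdefcedddfeadhg')
  12 → (24, 'dhg')
  13 → (22, 'eadhg')
  14 → (17, 'edddfeadhg')
  15 → (14, 'efcedddfeadhg')
  16 → (11, 'efdefcedddfeadhg')
  17 → (6, 'fbadgefdefcedddfeadhg')
  18 → (15, 'fcedddfeadhg')
  19 → (12, 'fdefcedddfeadhg')
  20 → (21, 'feadhg')
  21 → (0, 'fggddcfbadgefdefcedddfeadhg')
  22 → (26, 'g')
  23 → (2, 'gddcfbadgefdefcedddfeadhg')
  24 → (10, 'gefdefcedddfeadhg')
  25 → (1, 'ggddcfbadgefdefcedddfeadhg')
  26 → (25, 'hg')

SA = [8, 23, 7, 16, 5, 4, 3, 18, 19, 13, 20, 9, 24, 22, 17, 14, 11, 6, 15, 12, 21, 0, 26, 2, 10, 1, 25]
[i] adj suffixes → lcp
  [1] 8/23 → 2 ('ad')
  [2] 23/7 → 0 ('')
  [3] 7/16 → 0 ('')
  [4] 16/5 → 1 ('c')
  [5] 5/4 → 0 ('')
  [6] 4/3 → 1 ('d')
  [7] 3/18 → 2 ('dd')
  [8] 18/19 → 2 ('dd')
  [9] 19/13 → 1 ('d')
  [10] 13/20 → 1 ('d')
  [11] 20/9 → 1 ('d')
  [12] 9/24 → 1 ('d')
  [13] 24/22 → 0 ('')
  [14] 22/17 → 1 ('e')
  [15] 17/14 → 1 ('e')
  [16] 14/11 → 2 ('ef')
  [17] 11/6 → 0 ('')
  [18] 6/15 → 1 ('f')
  [19] 15/12 → 1 ('f')
  [20] 12/21 → 1 ('f')
  [21] 21/0 → 1 ('f')
  [22] 0/26 → 0 ('')
  [23] 26/2 → 1 ('g')
  [24] 2/10 → 1 ('g')
  [25] 10/1 → 1 ('g')
  [26] 1/25 → 0 ('')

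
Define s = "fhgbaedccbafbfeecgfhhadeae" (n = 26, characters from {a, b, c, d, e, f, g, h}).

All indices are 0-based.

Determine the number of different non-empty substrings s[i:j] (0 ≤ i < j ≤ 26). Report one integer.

330

sorted suffixes:
  #0 SA[0]=21  'adeae'
  #1 SA[1]=24  'ae'
  #2 SA[2]=4  'aedccbafbfeecgfhhadeae'
  #3 SA[3]=10  'afbfeecgfhhadeae'
  #4 SA[4]=3  'baedccbafbfeecgfhhadeae'
  #5 SA[5]=9  'bafbfeecgfhhadeae'
  #6 SA[6]=12  'bfeecgfhhadeae'
  #7 SA[7]=8  'cbafbfeecgfhhadeae'
  #8 SA[8]=7  'ccbafbfeecgfhhadeae'
  #9 SA[9]=16  'cgfhhadeae'
  #10 SA[10]=6  'dccbafbfeecgfhhadeae'
  #11 SA[11]=22  'deae'
  #12 SA[12]=25  'e'
  #13 SA[13]=23  'eae'
  #14 SA[14]=15  'ecgfhhadeae'
  #15 SA[15]=5  'edccbafbfeecgfhhadeae'
  #16 SA[16]=14  'eecgfhhadeae'
  #17 SA[17]=11  'fbfeecgfhhadeae'
  #18 SA[18]=13  'feecgfhhadeae'
  #19 SA[19]=0  'fhgbaedccbafbfeecgfhhadeae'
  #20 SA[20]=18  'fhhadeae'
  #21 SA[21]=2  'gbaedccbafbfeecgfhhadeae'
  #22 SA[22]=17  'gfhhadeae'
  #23 SA[23]=20  'hadeae'
  #24 SA[24]=1  'hgbaedccbafbfeecgfhhadeae'
  #25 SA[25]=19  'hhadeae'

SA = [21, 24, 4, 10, 3, 9, 12, 8, 7, 16, 6, 22, 25, 23, 15, 5, 14, 11, 13, 0, 18, 2, 17, 20, 1, 19]
[i] adj suffixes → lcp
  [1] 21/24 → 1 ('a')
  [2] 24/4 → 2 ('ae')
  [3] 4/10 → 1 ('a')
  [4] 10/3 → 0 ('')
  [5] 3/9 → 2 ('ba')
  [6] 9/12 → 1 ('b')
  [7] 12/8 → 0 ('')
  [8] 8/7 → 1 ('c')
  [9] 7/16 → 1 ('c')
  [10] 16/6 → 0 ('')
  [11] 6/22 → 1 ('d')
  [12] 22/25 → 0 ('')
  [13] 25/23 → 1 ('e')
  [14] 23/15 → 1 ('e')
  [15] 15/5 → 1 ('e')
  [16] 5/14 → 1 ('e')
  [17] 14/11 → 0 ('')
  [18] 11/13 → 1 ('f')
  [19] 13/0 → 1 ('f')
  [20] 0/18 → 2 ('fh')
  [21] 18/2 → 0 ('')
  [22] 2/17 → 1 ('g')
  [23] 17/20 → 0 ('')
  [24] 20/1 → 1 ('h')
  [25] 1/19 → 1 ('h')

n(n+1)/2 = 26·27/2 = 351
Σ LCP = 0 + 1 + 2 + 1 + 0 + 2 + 1 + 0 + 1 + 1 + 0 + 1 + 0 + 1 + 1 + 1 + 1 + 0 + 1 + 1 + 2 + 0 + 1 + 0 + 1 + 1 = 21
distinct = 351 − 21 = 330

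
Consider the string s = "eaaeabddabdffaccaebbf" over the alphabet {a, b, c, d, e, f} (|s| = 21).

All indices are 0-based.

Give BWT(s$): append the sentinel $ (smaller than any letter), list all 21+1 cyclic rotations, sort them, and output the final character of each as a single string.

feedfaceaabcadbb$aabfd

rank  rotation                last
    0  $eaaeabddabdffaccaebbf  f
    1  aaeabddabdffaccaebbf$e  e
    2  abddabdffaccaebbf$eaae  e
    3  abdffaccaebbf$eaaeabdd  d
    4  accaebbf$eaaeabddabdff  f
    5  aeabddabdffaccaebbf$ea  a
    6  aebbf$eaaeabddabdffacc  c
    7  bbf$eaaeabddabdffaccae  e
    8  bddabdffaccaebbf$eaaea  a
    9  bdffaccaebbf$eaaeabdda  a
   10  bf$eaaeabddabdffaccaeb  b
   11  caebbf$eaaeabddabdffac  c
   12  ccaebbf$eaaeabddabdffa  a
   13  dabdffaccaebbf$eaaeabd  d
   14  ddabdffaccaebbf$eaaeab  b
   15  dffaccaebbf$eaaeabddab  b
   16  eaaeabddabdffaccaebbf$  $
   17  eabddabdffaccaebbf$eaa  a
   18  ebbf$eaaeabddabdffacca  a
   19  f$eaaeabddabdffaccaebb  b
   20  faccaebbf$eaaeabddabdf  f
   21  ffaccaebbf$eaaeabddabd  d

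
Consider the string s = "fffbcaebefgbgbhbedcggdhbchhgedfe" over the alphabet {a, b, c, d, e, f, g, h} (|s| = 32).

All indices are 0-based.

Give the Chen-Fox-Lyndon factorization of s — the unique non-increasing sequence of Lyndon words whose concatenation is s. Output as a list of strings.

["f", "f", "f", "bc", "aebefgbgbhbedcggdhbchhgedfe"]

emit factor 1: 'f' (i=0, period=1)
emit factor 2: 'f' (i=1, period=1)
emit factor 3: 'f' (i=2, period=1)
emit factor 4: 'bc' (i=3, period=2)
emit factor 5: 'aebefgbgbhbedcggdhbchhgedfe' (i=5, period=27)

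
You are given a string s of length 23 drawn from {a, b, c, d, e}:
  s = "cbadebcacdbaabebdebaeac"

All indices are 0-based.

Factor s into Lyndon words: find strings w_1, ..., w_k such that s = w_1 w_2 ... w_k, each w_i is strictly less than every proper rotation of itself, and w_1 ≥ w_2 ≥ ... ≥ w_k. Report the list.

emit factor 1: 'c' (i=0, period=1)
emit factor 2: 'b' (i=1, period=1)
emit factor 3: 'adebc' (i=2, period=5)
emit factor 4: 'acdb' (i=7, period=4)
emit factor 5: 'aabebdebaeac' (i=11, period=12)

["c", "b", "adebc", "acdb", "aabebdebaeac"]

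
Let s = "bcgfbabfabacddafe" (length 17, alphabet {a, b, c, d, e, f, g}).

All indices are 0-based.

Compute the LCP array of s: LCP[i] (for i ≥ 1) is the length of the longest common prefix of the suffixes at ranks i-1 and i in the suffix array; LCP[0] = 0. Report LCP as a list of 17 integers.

[0, 2, 1, 1, 0, 2, 1, 1, 0, 1, 0, 1, 0, 0, 1, 1, 0]

rank | idx | suffix
   0 |   8 | abacddafe
   1 |   5 | abfabacddafe
   2 |  10 | acddafe
   3 |  14 | afe
   4 |   4 | babfabacddafe
   5 |   9 | bacddafe
   6 |   0 | bcgfbabfabacddafe
   7 |   6 | bfabacddafe
   8 |  11 | cddafe
   9 |   1 | cgfbabfabacddafe
  10 |  13 | dafe
  11 |  12 | ddafe
  12 |  16 | e
  13 |   7 | fabacddafe
  14 |   3 | fbabfabacddafe
  15 |  15 | fe
  16 |   2 | gfbabfabacddafe

SA = [8, 5, 10, 14, 4, 9, 0, 6, 11, 1, 13, 12, 16, 7, 3, 15, 2]
rank  pair      lcp
   1  s[8:],s[5:]  2  'ab'
   2  s[5:],s[10:]  1  'a'
   3  s[10:],s[14:]  1  'a'
   4  s[14:],s[4:]  0  ''
   5  s[4:],s[9:]  2  'ba'
   6  s[9:],s[0:]  1  'b'
   7  s[0:],s[6:]  1  'b'
   8  s[6:],s[11:]  0  ''
   9  s[11:],s[1:]  1  'c'
  10  s[1:],s[13:]  0  ''
  11  s[13:],s[12:]  1  'd'
  12  s[12:],s[16:]  0  ''
  13  s[16:],s[7:]  0  ''
  14  s[7:],s[3:]  1  'f'
  15  s[3:],s[15:]  1  'f'
  16  s[15:],s[2:]  0  ''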